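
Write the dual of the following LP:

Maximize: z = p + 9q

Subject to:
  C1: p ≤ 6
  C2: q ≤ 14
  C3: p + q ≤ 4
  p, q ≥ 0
Minimize: z = 6y1 + 14y2 + 4y3

Subject to:
  C1: -y1 - y3 ≤ -1
  C2: -y2 - y3 ≤ -9
  y1, y2, y3 ≥ 0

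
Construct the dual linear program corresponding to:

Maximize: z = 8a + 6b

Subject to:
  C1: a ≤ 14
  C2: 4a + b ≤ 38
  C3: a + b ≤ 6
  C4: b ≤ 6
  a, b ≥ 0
Minimize: z = 14y1 + 38y2 + 6y3 + 6y4

Subject to:
  C1: -y1 - 4y2 - y3 ≤ -8
  C2: -y2 - y3 - y4 ≤ -6
  y1, y2, y3, y4 ≥ 0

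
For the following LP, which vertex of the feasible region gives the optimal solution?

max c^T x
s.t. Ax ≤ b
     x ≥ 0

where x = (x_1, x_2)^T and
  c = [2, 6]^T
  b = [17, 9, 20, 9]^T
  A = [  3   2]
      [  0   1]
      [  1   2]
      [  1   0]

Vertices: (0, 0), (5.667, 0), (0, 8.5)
(0, 8.5) with z = 51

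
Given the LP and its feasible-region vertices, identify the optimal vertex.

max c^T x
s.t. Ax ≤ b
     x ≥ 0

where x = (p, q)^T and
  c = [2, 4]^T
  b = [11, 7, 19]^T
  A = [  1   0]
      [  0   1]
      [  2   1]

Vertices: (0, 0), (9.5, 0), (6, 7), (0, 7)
Evaluating z = 2p + 4q at each vertex:
  (0, 0): z = 0
  (9.5, 0): z = 19
  (6, 7): z = 40
  (0, 7): z = 28

The largest value is z = 40, attained at (6, 7).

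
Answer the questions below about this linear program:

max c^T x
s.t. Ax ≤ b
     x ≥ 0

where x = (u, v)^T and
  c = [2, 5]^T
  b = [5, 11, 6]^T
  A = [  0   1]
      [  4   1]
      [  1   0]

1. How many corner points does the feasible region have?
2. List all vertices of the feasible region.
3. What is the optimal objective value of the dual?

1. 4
2. (0, 0), (2.75, 0), (1.5, 5), (0, 5)
3. 28 (by strong duality, equal to the primal optimum)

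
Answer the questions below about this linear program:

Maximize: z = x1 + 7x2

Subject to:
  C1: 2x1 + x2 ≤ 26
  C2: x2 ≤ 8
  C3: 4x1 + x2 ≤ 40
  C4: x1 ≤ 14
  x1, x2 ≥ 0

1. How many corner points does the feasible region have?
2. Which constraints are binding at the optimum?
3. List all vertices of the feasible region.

1. 4
2. C2, C3
3. (0, 0), (10, 0), (8, 8), (0, 8)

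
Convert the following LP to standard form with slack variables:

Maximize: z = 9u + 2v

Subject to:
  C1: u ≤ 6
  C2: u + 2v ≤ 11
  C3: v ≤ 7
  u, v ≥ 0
max z = 9u + 2v

s.t.
  u + s1 = 6
  u + 2v + s2 = 11
  v + s3 = 7
  u, v, s1, s2, s3 ≥ 0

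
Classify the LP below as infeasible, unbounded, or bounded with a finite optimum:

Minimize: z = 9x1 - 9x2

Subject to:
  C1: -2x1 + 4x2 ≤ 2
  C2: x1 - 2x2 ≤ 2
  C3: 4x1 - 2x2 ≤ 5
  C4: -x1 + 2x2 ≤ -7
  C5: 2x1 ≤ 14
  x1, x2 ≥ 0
C2 requires x1 - 2x2 ≤ 2, while C4 (-x1 + 2x2 ≤ -7) is equivalent to x1 - 2x2 ≥ 7. Together they would need 7 ≤ x1 - 2x2 ≤ 2, which is impossible since 7 > 2. No point satisfies all constraints.

The feasible region is empty; the LP is infeasible.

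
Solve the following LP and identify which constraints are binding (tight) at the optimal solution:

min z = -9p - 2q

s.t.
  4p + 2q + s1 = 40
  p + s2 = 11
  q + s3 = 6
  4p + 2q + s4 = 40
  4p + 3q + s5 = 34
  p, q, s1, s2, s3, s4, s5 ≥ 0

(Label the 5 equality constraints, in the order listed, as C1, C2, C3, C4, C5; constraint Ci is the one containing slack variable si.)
Optimal: p = 8.5, q = 0
Binding: C5, q ≥ 0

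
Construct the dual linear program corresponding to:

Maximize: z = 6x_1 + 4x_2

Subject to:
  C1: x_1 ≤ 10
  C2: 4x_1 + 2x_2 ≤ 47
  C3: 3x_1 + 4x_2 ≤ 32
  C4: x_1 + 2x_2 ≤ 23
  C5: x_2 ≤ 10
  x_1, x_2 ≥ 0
Minimize: z = 10y1 + 47y2 + 32y3 + 23y4 + 10y5

Subject to:
  C1: -y1 - 4y2 - 3y3 - y4 ≤ -6
  C2: -2y2 - 4y3 - 2y4 - y5 ≤ -4
  y1, y2, y3, y4, y5 ≥ 0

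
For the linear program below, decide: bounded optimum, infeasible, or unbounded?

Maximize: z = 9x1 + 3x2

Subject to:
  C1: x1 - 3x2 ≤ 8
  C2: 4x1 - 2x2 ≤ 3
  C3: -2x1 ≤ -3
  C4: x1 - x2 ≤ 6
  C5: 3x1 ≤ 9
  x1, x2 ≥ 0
Feasible point: (2, 3) satisfies every constraint, so the LP is feasible.
Direction d = (0, 1): for each constraint row a, a·d ≤ 0 —
  (1)(0) + (-3)(1) = -3 ≤ 0
  (4)(0) + (-2)(1) = -2 ≤ 0
  (-2)(0) + (0)(1) = 0 ≤ 0
  (1)(0) + (-1)(1) = -1 ≤ 0
  (3)(0) + (0)(1) = 0 ≤ 0
and d ≥ 0, so (2, 3) + t·d stays feasible for every t ≥ 0. Along this ray z = 9x1 + 3x2 changes by 3 per unit t, so z → +∞.

The LP is unbounded; z can be made arbitrarily large.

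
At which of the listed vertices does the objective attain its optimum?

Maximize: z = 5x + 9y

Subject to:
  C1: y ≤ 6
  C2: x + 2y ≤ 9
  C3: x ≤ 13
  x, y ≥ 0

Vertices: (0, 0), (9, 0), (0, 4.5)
(9, 0) with z = 45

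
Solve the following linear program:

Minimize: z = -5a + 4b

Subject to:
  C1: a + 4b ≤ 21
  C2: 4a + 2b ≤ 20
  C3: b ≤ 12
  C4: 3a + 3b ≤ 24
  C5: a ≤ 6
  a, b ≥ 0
Each vertex is the intersection of two constraint boundaries that also satisfies all remaining constraints:
  a = 0 and b = 0 → (0, 0)
  4a + 2b = 20 and b = 0 → (5, 0)
  a + 4b = 21 and 4a + 2b = 20 → (2.714, 4.571)
  a + 4b = 21 and a = 0 → (0, 5.25)

Evaluating z = -5a + 4b at each vertex:
  (0, 0): z = 0
  (5, 0): z = -25
  (2.714, 4.571): z = 4.714
  (0, 5.25): z = 21

The minimum is at (5, 0) with z = -25.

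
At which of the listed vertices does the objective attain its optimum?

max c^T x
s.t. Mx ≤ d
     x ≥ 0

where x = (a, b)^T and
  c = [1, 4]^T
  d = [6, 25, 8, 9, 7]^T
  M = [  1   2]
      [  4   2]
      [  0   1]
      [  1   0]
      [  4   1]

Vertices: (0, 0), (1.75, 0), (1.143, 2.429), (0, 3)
Evaluating z = a + 4b at each vertex:
  (0, 0): z = 0
  (1.75, 0): z = 1.75
  (1.143, 2.429): z = 10.86
  (0, 3): z = 12

The largest value is z = 12, attained at (0, 3).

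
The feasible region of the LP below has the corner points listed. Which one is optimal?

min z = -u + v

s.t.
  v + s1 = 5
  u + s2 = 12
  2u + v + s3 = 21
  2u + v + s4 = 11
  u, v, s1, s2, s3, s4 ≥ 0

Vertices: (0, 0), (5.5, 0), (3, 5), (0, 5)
Evaluating z = -u + v at each vertex:
  (0, 0): z = 0
  (5.5, 0): z = -5.5
  (3, 5): z = 2
  (0, 5): z = 5

The smallest value is z = -5.5, attained at (5.5, 0).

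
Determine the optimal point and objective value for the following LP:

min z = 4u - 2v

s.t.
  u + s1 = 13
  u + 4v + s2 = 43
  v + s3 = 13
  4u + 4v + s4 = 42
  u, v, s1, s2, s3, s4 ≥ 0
Each vertex is the intersection of two constraint boundaries that also satisfies all remaining constraints:
  u = 0 and v = 0 → (0, 0)
  4u + 4v = 42 and v = 0 → (10.5, 0)
  4u + 4v = 42 and u = 0 → (0, 10.5)

Evaluating z = 4u - 2v at each vertex:
  (0, 0): z = 0
  (10.5, 0): z = 42
  (0, 10.5): z = -21

The minimum is at (0, 10.5) with z = -21.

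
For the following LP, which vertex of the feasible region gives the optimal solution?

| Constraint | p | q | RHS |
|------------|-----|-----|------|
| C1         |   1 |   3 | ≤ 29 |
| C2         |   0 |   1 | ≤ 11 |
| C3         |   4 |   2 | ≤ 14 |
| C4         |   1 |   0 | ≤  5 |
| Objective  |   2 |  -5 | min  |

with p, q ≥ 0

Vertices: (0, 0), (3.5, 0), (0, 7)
Evaluating z = 2p - 5q at each vertex:
  (0, 0): z = 0
  (3.5, 0): z = 7
  (0, 7): z = -35

The smallest value is z = -35, attained at (0, 7).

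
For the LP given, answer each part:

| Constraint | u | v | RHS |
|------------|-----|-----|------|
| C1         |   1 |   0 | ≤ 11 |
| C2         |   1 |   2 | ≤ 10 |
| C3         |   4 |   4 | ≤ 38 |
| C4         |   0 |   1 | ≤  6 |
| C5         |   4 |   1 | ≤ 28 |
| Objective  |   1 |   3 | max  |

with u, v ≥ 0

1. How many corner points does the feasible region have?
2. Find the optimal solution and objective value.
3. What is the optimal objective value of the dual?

1. 4
2. u = 0, v = 5, z = 15
3. 15 (by strong duality, equal to the primal optimum)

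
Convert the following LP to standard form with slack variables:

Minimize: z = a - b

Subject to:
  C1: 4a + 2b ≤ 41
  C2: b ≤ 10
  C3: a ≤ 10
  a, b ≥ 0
min z = a - b

s.t.
  4a + 2b + s1 = 41
  b + s2 = 10
  a + s3 = 10
  a, b, s1, s2, s3 ≥ 0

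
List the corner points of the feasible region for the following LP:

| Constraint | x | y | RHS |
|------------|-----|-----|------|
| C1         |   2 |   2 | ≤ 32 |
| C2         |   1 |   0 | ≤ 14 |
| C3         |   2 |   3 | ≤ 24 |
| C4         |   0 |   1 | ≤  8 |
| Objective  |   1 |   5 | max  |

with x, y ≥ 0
Each vertex is the intersection of two constraint boundaries that also satisfies all remaining constraints:
  x = 0 and y = 0 → (0, 0)
  2x + 3y = 24 and y = 0 → (12, 0)
  2x + 3y = 24 and y = 8 → (0, 8)

Vertices: (0, 0), (12, 0), (0, 8)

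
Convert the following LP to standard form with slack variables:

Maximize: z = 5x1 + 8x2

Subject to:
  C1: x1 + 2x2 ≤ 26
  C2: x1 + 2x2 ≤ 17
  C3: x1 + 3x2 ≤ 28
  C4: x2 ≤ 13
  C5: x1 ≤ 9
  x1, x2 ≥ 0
max z = 5x1 + 8x2

s.t.
  x1 + 2x2 + s1 = 26
  x1 + 2x2 + s2 = 17
  x1 + 3x2 + s3 = 28
  x2 + s4 = 13
  x1 + s5 = 9
  x1, x2, s1, s2, s3, s4, s5 ≥ 0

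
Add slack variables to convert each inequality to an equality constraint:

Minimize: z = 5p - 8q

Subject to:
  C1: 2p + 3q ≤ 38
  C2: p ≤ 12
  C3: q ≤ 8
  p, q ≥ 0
min z = 5p - 8q

s.t.
  2p + 3q + s1 = 38
  p + s2 = 12
  q + s3 = 8
  p, q, s1, s2, s3 ≥ 0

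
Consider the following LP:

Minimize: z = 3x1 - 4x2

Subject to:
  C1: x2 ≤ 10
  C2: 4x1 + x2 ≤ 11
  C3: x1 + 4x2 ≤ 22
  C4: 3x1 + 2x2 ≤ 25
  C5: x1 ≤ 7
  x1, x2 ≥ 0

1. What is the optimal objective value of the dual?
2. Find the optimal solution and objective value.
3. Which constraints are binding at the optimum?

1. -22 (by strong duality, equal to the primal optimum)
2. x1 = 0, x2 = 5.5, z = -22
3. C3, x1 ≥ 0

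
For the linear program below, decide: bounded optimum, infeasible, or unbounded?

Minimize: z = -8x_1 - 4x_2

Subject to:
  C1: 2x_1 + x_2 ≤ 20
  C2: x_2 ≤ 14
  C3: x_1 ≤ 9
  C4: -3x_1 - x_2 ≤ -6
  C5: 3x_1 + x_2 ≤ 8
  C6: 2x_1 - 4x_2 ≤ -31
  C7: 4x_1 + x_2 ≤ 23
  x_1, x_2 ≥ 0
The point (0, 8) satisfies every constraint, so the LP is feasible; the constraints give x_1 ≤ 9 and x_2 ≤ 14, which with x_1, x_2 ≥ 0 keep the feasible region inside a bounded box. A feasible, bounded LP attains a finite optimum at a vertex.

Evaluating z = -8x_1 - 4x_2 at each vertex:
  (0, 7.75): z = -31
  (0.07143, 7.786): z = -31.71
  (0, 8): z = -32

The LP has an optimal solution: (0, 8) with z = -32.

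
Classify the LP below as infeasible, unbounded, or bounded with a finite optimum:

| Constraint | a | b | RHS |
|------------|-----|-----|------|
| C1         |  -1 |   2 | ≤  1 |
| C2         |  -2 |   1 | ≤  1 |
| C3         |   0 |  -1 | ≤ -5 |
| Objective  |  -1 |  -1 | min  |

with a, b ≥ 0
Feasible point: (9, 5) satisfies every constraint, so the LP is feasible.
Direction d = (1, 0): for each constraint row a, a·d ≤ 0 —
  (-1)(1) + (2)(0) = -1 ≤ 0
  (-2)(1) + (1)(0) = -2 ≤ 0
  (0)(1) + (-1)(0) = 0 ≤ 0
and d ≥ 0, so (9, 5) + t·d stays feasible for every t ≥ 0. Along this ray z = -a - b changes by -1 per unit t, so z → −∞.

Unbounded: there is a feasible ray along which z → −∞.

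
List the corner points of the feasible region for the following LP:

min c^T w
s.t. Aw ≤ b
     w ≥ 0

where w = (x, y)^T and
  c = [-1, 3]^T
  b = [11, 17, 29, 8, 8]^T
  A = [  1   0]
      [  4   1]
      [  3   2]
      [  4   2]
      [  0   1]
Each vertex is the intersection of two constraint boundaries that also satisfies all remaining constraints:
  x = 0 and y = 0 → (0, 0)
  4x + 2y = 8 and y = 0 → (2, 0)
  4x + 2y = 8 and x = 0 → (0, 4)

Vertices: (0, 0), (2, 0), (0, 4)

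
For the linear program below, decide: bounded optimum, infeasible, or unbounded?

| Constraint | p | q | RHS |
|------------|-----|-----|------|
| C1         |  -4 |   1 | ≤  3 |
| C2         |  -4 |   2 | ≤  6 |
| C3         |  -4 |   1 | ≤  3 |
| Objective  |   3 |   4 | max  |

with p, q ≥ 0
Feasible point: (0, 0) satisfies every constraint, so the LP is feasible.
Direction d = (1, 0): for each constraint row a, a·d ≤ 0 —
  (-4)(1) + (1)(0) = -4 ≤ 0
  (-4)(1) + (2)(0) = -4 ≤ 0
  (-4)(1) + (1)(0) = -4 ≤ 0
and d ≥ 0, so (0, 0) + t·d stays feasible for every t ≥ 0. Along this ray z = 3p + 4q changes by 3 per unit t, so z → +∞.

Unbounded: there is a feasible ray along which z → +∞.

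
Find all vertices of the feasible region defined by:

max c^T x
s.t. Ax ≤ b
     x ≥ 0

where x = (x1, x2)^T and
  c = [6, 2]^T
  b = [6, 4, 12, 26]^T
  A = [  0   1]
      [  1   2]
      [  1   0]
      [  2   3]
Each vertex is the intersection of two constraint boundaries that also satisfies all remaining constraints:
  x1 = 0 and x2 = 0 → (0, 0)
  x1 + 2x2 = 4 and x2 = 0 → (4, 0)
  x1 + 2x2 = 4 and x1 = 0 → (0, 2)

Vertices: (0, 0), (4, 0), (0, 2)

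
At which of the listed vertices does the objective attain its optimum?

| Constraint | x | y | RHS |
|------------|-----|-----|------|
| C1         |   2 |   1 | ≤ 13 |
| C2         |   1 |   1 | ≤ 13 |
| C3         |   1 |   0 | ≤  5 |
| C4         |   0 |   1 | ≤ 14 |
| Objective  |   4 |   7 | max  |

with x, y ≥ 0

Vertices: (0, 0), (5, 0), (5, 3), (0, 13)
Evaluating z = 4x + 7y at each vertex:
  (0, 0): z = 0
  (5, 0): z = 20
  (5, 3): z = 41
  (0, 13): z = 91

The largest value is z = 91, attained at (0, 13).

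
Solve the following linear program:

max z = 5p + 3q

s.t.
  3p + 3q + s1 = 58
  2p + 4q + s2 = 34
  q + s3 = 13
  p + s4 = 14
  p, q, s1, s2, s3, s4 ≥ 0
p = 14, q = 1.5, z = 74.5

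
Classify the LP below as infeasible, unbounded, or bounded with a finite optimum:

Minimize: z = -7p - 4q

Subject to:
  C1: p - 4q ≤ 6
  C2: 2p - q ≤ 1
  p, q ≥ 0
Feasible point: (0, 0) satisfies every constraint, so the LP is feasible.
Direction d = (0, 1): for each constraint row a, a·d ≤ 0 —
  (1)(0) + (-4)(1) = -4 ≤ 0
  (2)(0) + (-1)(1) = -1 ≤ 0
and d ≥ 0, so (0, 0) + t·d stays feasible for every t ≥ 0. Along this ray z = -7p - 4q changes by -4 per unit t, so z → −∞.

The LP is unbounded; z can be made arbitrarily small.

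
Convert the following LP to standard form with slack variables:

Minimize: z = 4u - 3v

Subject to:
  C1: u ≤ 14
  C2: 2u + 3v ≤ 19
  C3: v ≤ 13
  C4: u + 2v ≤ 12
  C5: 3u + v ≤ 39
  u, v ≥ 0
min z = 4u - 3v

s.t.
  u + s1 = 14
  2u + 3v + s2 = 19
  v + s3 = 13
  u + 2v + s4 = 12
  3u + v + s5 = 39
  u, v, s1, s2, s3, s4, s5 ≥ 0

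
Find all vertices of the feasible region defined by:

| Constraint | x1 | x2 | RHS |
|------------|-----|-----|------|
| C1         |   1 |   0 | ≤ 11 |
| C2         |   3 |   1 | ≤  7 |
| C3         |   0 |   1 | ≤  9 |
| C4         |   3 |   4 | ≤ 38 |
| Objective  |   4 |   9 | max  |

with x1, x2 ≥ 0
Each vertex is the intersection of two constraint boundaries that also satisfies all remaining constraints:
  x1 = 0 and x2 = 0 → (0, 0)
  3x1 + x2 = 7 and x2 = 0 → (2.333, 0)
  3x1 + x2 = 7 and x1 = 0 → (0, 7)

Vertices: (0, 0), (2.333, 0), (0, 7)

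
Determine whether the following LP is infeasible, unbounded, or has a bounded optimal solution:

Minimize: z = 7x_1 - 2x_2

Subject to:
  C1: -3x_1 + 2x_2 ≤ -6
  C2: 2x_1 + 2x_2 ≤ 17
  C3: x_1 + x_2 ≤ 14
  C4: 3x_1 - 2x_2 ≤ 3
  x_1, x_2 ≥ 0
C4 requires 3x_1 - 2x_2 ≤ 3, while C1 (-3x_1 + 2x_2 ≤ -6) is equivalent to 3x_1 - 2x_2 ≥ 6. Together they would need 6 ≤ 3x_1 - 2x_2 ≤ 3, which is impossible since 6 > 3. No point satisfies all constraints.

The feasible region is empty; the LP is infeasible.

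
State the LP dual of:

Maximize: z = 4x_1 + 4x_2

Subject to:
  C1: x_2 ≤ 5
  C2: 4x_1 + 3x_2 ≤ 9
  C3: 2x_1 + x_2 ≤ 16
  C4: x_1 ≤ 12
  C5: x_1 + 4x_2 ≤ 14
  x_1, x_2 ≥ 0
Minimize: z = 5y1 + 9y2 + 16y3 + 12y4 + 14y5

Subject to:
  C1: -4y2 - 2y3 - y4 - y5 ≤ -4
  C2: -y1 - 3y2 - y3 - 4y5 ≤ -4
  y1, y2, y3, y4, y5 ≥ 0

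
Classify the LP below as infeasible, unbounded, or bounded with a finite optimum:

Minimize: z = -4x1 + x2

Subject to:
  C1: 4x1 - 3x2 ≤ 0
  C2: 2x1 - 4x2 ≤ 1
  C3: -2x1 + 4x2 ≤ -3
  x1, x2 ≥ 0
C2 requires 2x1 - 4x2 ≤ 1, while C3 (-2x1 + 4x2 ≤ -3) is equivalent to 2x1 - 4x2 ≥ 3. Together they would need 3 ≤ 2x1 - 4x2 ≤ 1, which is impossible since 3 > 1. No point satisfies all constraints.

Infeasible — the constraint set is empty.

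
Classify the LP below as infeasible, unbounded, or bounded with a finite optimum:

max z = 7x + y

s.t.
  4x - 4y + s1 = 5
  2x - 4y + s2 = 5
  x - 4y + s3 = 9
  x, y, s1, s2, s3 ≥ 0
Feasible point: (0, 0) satisfies every constraint, so the LP is feasible.
Direction d = (0, 1): for each constraint row a, a·d ≤ 0 —
  (4)(0) + (-4)(1) = -4 ≤ 0
  (2)(0) + (-4)(1) = -4 ≤ 0
  (1)(0) + (-4)(1) = -4 ≤ 0
and d ≥ 0, so (0, 0) + t·d stays feasible for every t ≥ 0. Along this ray z = 7x + y changes by 1 per unit t, so z → +∞.

Unbounded — the objective can increase without bound over the feasible region.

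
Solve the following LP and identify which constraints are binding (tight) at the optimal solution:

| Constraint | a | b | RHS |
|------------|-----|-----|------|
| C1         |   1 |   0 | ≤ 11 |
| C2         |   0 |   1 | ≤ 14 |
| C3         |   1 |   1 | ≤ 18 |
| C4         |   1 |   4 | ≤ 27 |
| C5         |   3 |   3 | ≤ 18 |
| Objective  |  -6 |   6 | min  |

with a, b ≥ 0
Optimal: a = 6, b = 0
Binding: C5, b ≥ 0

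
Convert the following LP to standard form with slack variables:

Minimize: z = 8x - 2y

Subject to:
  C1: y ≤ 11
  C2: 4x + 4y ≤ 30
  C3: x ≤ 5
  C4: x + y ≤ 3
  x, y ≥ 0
min z = 8x - 2y

s.t.
  y + s1 = 11
  4x + 4y + s2 = 30
  x + s3 = 5
  x + y + s4 = 3
  x, y, s1, s2, s3, s4 ≥ 0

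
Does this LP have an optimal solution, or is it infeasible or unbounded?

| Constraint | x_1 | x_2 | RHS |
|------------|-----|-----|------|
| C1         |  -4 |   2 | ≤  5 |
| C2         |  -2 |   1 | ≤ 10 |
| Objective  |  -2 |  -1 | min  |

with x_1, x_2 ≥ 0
Feasible point: (0, 0) satisfies every constraint, so the LP is feasible.
Direction d = (1, 0): for each constraint row a, a·d ≤ 0 —
  (-4)(1) + (2)(0) = -4 ≤ 0
  (-2)(1) + (1)(0) = -2 ≤ 0
and d ≥ 0, so (0, 0) + t·d stays feasible for every t ≥ 0. Along this ray z = -2x_1 - x_2 changes by -2 per unit t, so z → −∞.

Unbounded: there is a feasible ray along which z → −∞.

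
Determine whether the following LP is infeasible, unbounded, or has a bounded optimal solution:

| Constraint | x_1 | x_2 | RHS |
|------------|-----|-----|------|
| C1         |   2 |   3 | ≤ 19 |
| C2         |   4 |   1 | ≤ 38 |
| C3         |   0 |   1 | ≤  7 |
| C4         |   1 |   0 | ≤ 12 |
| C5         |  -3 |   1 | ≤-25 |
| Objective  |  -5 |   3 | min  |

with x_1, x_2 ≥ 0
The point (9.5, 0) satisfies every constraint, so the LP is feasible; the constraints give x_1 ≤ 12 and x_2 ≤ 7, which with x_1, x_2 ≥ 0 keep the feasible region inside a bounded box. A feasible, bounded LP attains a finite optimum at a vertex.

Evaluating z = -5x_1 + 3x_2 at each vertex:
  (8.333, 0): z = -41.67
  (9.5, 0): z = -47.5
  (8.545, 0.6364): z = -40.82

Feasible with finite optimum z* = -47.5 at (9.5, 0).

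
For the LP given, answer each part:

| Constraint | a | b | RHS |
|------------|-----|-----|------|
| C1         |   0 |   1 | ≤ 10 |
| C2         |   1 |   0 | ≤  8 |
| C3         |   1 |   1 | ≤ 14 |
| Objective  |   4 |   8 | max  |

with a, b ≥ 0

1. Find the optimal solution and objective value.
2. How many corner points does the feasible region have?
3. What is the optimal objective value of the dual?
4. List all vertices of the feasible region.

1. a = 4, b = 10, z = 96
2. 5
3. 96 (by strong duality, equal to the primal optimum)
4. (0, 0), (8, 0), (8, 6), (4, 10), (0, 10)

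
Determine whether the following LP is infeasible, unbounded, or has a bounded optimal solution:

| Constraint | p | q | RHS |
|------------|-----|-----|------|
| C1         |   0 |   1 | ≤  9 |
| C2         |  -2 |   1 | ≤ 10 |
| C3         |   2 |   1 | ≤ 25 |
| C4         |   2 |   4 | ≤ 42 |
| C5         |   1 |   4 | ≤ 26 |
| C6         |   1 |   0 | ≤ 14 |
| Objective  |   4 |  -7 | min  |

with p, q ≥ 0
The point (0, 6.5) satisfies every constraint, so the LP is feasible; the constraints give p ≤ 14 and q ≤ 9, which with p, q ≥ 0 keep the feasible region inside a bounded box. A feasible, bounded LP attains a finite optimum at a vertex.

Evaluating z = 4p - 7q at each vertex:
  (0, 0): z = 0
  (12.5, 0): z = 50
  (10.57, 3.857): z = 15.29
  (0, 6.5): z = -45.5

Feasible with finite optimum z* = -45.5 at (0, 6.5).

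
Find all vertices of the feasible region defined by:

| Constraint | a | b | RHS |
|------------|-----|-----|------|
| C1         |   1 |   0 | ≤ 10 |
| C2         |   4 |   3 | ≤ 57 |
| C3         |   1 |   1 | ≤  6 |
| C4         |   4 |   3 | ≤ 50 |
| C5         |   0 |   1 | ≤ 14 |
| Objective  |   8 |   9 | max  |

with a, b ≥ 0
Each vertex is the intersection of two constraint boundaries that also satisfies all remaining constraints:
  a = 0 and b = 0 → (0, 0)
  a + b = 6 and b = 0 → (6, 0)
  a + b = 6 and a = 0 → (0, 6)

Vertices: (0, 0), (6, 0), (0, 6)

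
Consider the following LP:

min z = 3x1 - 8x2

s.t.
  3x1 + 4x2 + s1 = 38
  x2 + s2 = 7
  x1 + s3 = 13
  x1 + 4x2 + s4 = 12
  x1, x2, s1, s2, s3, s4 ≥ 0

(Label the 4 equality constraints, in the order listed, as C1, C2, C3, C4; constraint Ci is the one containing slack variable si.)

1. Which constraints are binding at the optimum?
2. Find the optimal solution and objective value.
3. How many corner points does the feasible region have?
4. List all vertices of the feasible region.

1. C4, x1 ≥ 0
2. x1 = 0, x2 = 3, z = -24
3. 3
4. (0, 0), (12, 0), (0, 3)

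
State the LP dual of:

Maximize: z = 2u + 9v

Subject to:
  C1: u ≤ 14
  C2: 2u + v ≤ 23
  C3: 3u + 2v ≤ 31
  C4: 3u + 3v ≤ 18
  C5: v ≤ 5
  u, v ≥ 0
Minimize: z = 14y1 + 23y2 + 31y3 + 18y4 + 5y5

Subject to:
  C1: -y1 - 2y2 - 3y3 - 3y4 ≤ -2
  C2: -y2 - 2y3 - 3y4 - y5 ≤ -9
  y1, y2, y3, y4, y5 ≥ 0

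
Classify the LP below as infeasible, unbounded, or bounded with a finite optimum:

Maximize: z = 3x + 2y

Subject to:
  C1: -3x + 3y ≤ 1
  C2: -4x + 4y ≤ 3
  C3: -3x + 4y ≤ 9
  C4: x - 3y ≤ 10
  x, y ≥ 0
Feasible point: (0, 0) satisfies every constraint, so the LP is feasible.
Direction d = (4, 3): for each constraint row a, a·d ≤ 0 —
  (-3)(4) + (3)(3) = -3 ≤ 0
  (-4)(4) + (4)(3) = -4 ≤ 0
  (-3)(4) + (4)(3) = 0 ≤ 0
  (1)(4) + (-3)(3) = -5 ≤ 0
and d ≥ 0, so (0, 0) + t·d stays feasible for every t ≥ 0. Along this ray z = 3x + 2y changes by 18 per unit t, so z → +∞.

Unbounded — the objective can increase without bound over the feasible region.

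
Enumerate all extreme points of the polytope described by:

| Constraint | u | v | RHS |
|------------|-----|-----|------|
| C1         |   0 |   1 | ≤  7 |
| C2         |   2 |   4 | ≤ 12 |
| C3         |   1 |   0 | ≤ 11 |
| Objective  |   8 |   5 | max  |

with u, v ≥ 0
Each vertex is the intersection of two constraint boundaries that also satisfies all remaining constraints:
  u = 0 and v = 0 → (0, 0)
  2u + 4v = 12 and v = 0 → (6, 0)
  2u + 4v = 12 and u = 0 → (0, 3)

Vertices: (0, 0), (6, 0), (0, 3)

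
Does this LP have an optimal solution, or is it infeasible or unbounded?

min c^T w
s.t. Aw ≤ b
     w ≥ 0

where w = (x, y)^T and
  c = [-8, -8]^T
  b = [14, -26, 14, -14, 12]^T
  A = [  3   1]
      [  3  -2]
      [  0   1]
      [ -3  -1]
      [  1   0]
The point (0, 14) satisfies every constraint, so the LP is feasible; the constraints give x ≤ 12 and y ≤ 14, which with x, y ≥ 0 keep the feasible region inside a bounded box. A feasible, bounded LP attains a finite optimum at a vertex.

Evaluating z = -8x - 8y at each vertex:
  (0.2222, 13.33): z = -108.4
  (0, 14): z = -112

Bounded optimum: z* = -112 at (0, 14).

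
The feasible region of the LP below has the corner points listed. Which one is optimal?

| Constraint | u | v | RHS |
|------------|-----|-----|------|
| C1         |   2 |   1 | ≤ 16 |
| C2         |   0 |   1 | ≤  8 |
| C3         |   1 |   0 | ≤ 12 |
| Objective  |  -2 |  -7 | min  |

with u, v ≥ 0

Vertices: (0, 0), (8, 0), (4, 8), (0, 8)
Evaluating z = -2u - 7v at each vertex:
  (0, 0): z = 0
  (8, 0): z = -16
  (4, 8): z = -64
  (0, 8): z = -56

The smallest value is z = -64, attained at (4, 8).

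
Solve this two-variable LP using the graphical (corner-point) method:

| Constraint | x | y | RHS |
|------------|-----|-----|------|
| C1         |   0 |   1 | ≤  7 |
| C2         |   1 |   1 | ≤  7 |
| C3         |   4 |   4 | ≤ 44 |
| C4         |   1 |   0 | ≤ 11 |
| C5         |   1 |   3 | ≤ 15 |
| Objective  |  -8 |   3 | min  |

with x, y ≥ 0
Each vertex is the intersection of two constraint boundaries that also satisfies all remaining constraints:
  x = 0 and y = 0 → (0, 0)
  x + y = 7 and y = 0 → (7, 0)
  x + y = 7 and x + 3y = 15 → (3, 4)
  x + 3y = 15 and x = 0 → (0, 5)

Evaluating z = -8x + 3y at each vertex:
  (0, 0): z = 0
  (7, 0): z = -56
  (3, 4): z = -12
  (0, 5): z = 15

The minimum is at (7, 0) with z = -56.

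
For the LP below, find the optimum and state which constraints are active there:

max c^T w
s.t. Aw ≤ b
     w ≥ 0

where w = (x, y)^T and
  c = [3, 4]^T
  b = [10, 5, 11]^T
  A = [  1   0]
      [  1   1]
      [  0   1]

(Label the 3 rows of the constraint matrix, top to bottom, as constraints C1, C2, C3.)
Optimal: x = 0, y = 5
Binding: C2, x ≥ 0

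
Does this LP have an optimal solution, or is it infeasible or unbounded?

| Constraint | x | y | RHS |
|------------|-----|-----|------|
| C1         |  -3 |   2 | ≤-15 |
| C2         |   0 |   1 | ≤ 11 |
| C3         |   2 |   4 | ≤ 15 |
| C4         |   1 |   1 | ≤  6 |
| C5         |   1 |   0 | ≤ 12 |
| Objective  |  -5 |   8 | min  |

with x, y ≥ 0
The point (6, 0) satisfies every constraint, so the LP is feasible; the constraints give x ≤ 12 and y ≤ 11, which with x, y ≥ 0 keep the feasible region inside a bounded box. A feasible, bounded LP attains a finite optimum at a vertex.

Evaluating z = -5x + 8y at each vertex:
  (5, 0): z = -25
  (6, 0): z = -30
  (5.4, 0.6): z = -22.2

Feasible with finite optimum z* = -30 at (6, 0).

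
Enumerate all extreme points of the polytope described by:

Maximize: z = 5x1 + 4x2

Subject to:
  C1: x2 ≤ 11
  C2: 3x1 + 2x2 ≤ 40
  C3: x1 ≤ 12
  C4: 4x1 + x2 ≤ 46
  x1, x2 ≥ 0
Each vertex is the intersection of two constraint boundaries that also satisfies all remaining constraints:
  x1 = 0 and x2 = 0 → (0, 0)
  4x1 + x2 = 46 and x2 = 0 → (11.5, 0)
  3x1 + 2x2 = 40 and 4x1 + x2 = 46 → (10.4, 4.4)
  x2 = 11 and 3x1 + 2x2 = 40 → (6, 11)
  x2 = 11 and x1 = 0 → (0, 11)

Vertices: (0, 0), (11.5, 0), (10.4, 4.4), (6, 11), (0, 11)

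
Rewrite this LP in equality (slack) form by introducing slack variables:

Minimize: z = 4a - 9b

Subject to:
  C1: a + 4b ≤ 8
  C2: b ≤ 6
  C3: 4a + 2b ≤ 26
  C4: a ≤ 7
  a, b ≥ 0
min z = 4a - 9b

s.t.
  a + 4b + s1 = 8
  b + s2 = 6
  4a + 2b + s3 = 26
  a + s4 = 7
  a, b, s1, s2, s3, s4 ≥ 0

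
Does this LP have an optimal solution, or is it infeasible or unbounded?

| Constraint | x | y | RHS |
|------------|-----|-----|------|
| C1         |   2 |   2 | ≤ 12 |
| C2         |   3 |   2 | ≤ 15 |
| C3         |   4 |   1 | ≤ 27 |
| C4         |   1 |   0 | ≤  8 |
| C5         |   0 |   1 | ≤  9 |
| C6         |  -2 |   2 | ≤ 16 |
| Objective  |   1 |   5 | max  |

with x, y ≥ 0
The point (0, 6) satisfies every constraint, so the LP is feasible; the constraints give x ≤ 8 and y ≤ 9, which with x, y ≥ 0 keep the feasible region inside a bounded box. A feasible, bounded LP attains a finite optimum at a vertex.

Bounded optimum: z* = 30 at (0, 6).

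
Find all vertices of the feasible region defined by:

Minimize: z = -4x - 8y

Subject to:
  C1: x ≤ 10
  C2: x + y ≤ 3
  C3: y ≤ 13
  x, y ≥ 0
Each vertex is the intersection of two constraint boundaries that also satisfies all remaining constraints:
  x = 0 and y = 0 → (0, 0)
  x + y = 3 and y = 0 → (3, 0)
  x + y = 3 and x = 0 → (0, 3)

Vertices: (0, 0), (3, 0), (0, 3)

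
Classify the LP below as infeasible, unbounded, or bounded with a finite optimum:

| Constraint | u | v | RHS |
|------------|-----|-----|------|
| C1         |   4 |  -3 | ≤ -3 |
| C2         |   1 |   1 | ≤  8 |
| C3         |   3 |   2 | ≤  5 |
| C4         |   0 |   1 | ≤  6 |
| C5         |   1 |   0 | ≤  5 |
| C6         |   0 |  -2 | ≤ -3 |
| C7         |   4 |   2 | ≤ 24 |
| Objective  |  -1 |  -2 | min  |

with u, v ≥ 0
The point (0, 2.5) satisfies every constraint, so the LP is feasible; the constraints give u ≤ 5 and v ≤ 6, which with u, v ≥ 0 keep the feasible region inside a bounded box. A feasible, bounded LP attains a finite optimum at a vertex.

Evaluating z = -u - 2v at each vertex:
  (0, 1.5): z = -3
  (0.375, 1.5): z = -3.375
  (0.5294, 1.706): z = -3.941
  (0, 2.5): z = -5

Feasible with finite optimum z* = -5 at (0, 2.5).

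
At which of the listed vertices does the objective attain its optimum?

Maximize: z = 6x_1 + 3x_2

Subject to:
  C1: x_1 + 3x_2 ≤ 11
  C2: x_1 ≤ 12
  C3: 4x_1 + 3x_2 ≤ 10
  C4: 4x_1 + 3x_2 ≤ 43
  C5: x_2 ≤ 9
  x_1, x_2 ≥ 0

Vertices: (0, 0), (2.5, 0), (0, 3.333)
(2.5, 0) with z = 15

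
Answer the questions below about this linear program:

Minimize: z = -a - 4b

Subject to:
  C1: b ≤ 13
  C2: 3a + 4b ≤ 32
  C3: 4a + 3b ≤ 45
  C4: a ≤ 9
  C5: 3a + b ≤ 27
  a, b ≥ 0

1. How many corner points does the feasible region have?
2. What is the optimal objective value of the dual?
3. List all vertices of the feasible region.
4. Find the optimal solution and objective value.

1. 4
2. -32 (by strong duality, equal to the primal optimum)
3. (0, 0), (9, 0), (8.444, 1.667), (0, 8)
4. a = 0, b = 8, z = -32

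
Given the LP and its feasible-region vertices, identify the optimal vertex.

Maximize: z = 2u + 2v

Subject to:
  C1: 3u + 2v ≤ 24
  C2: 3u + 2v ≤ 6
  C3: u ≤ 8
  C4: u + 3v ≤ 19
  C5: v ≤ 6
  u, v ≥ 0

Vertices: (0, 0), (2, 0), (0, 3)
(0, 3) with z = 6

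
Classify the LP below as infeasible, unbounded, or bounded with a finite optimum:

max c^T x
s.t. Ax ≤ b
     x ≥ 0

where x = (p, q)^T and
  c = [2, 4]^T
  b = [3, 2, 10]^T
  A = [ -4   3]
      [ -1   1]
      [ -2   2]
Feasible point: (0, 0) satisfies every constraint, so the LP is feasible.
Direction d = (1, 0): for each constraint row a, a·d ≤ 0 —
  (-4)(1) + (3)(0) = -4 ≤ 0
  (-1)(1) + (1)(0) = -1 ≤ 0
  (-2)(1) + (2)(0) = -2 ≤ 0
and d ≥ 0, so (0, 0) + t·d stays feasible for every t ≥ 0. Along this ray z = 2p + 4q changes by 2 per unit t, so z → +∞.

The LP is unbounded; z can be made arbitrarily large.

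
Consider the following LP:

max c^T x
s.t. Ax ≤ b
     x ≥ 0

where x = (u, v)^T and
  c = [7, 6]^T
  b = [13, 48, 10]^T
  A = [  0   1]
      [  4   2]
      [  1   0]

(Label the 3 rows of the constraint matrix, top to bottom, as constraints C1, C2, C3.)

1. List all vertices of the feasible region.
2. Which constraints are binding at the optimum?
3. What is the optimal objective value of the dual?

1. (0, 0), (10, 0), (10, 4), (5.5, 13), (0, 13)
2. C1, C2
3. 116.5 (by strong duality, equal to the primal optimum)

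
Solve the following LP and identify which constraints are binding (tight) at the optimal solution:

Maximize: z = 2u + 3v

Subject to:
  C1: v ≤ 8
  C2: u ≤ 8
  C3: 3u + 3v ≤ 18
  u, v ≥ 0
Optimal: u = 0, v = 6
Slack at optimum:
  C1: slack = 2
  C2: slack = 8
  C3: slack = 0 (binding)
  u ≥ 0: u = 0 (binding)
  v ≥ 0: v = 6
Binding constraints: C3, u ≥ 0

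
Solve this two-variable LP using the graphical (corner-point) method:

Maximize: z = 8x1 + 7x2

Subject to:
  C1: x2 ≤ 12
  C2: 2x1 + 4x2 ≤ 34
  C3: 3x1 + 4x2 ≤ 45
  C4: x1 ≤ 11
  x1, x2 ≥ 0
Each vertex is the intersection of two constraint boundaries that also satisfies all remaining constraints:
  x1 = 0 and x2 = 0 → (0, 0)
  x1 = 11 and x2 = 0 → (11, 0)
  2x1 + 4x2 = 34 and 3x1 + 4x2 = 45 → (11, 3)
  2x1 + 4x2 = 34 and x1 = 0 → (0, 8.5)

Evaluating z = 8x1 + 7x2 at each vertex:
  (0, 0): z = 0
  (11, 0): z = 88
  (11, 3): z = 109
  (0, 8.5): z = 59.5

The maximum is at (11, 3) with z = 109.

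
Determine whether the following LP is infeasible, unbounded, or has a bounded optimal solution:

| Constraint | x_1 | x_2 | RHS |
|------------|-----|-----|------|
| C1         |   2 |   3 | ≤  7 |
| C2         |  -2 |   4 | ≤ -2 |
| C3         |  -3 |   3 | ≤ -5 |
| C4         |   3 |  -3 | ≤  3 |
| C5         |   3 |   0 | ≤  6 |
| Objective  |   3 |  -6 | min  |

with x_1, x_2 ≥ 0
C4 requires 3x_1 - 3x_2 ≤ 3, while C3 (-3x_1 + 3x_2 ≤ -5) is equivalent to 3x_1 - 3x_2 ≥ 5. Together they would need 5 ≤ 3x_1 - 3x_2 ≤ 3, which is impossible since 5 > 3. No point satisfies all constraints.

Infeasible: no point satisfies all constraints simultaneously.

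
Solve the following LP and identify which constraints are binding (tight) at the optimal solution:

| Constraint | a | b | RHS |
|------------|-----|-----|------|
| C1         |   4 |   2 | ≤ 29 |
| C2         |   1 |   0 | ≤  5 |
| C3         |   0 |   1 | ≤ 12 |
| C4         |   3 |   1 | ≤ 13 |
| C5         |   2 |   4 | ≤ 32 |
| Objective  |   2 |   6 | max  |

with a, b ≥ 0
Optimal: a = 0, b = 8
Slack at optimum:
  C1: slack = 13
  C2: slack = 5
  C3: slack = 4
  C4: slack = 5
  C5: slack = 0 (binding)
  a ≥ 0: a = 0 (binding)
  b ≥ 0: b = 8
Binding constraints: C5, a ≥ 0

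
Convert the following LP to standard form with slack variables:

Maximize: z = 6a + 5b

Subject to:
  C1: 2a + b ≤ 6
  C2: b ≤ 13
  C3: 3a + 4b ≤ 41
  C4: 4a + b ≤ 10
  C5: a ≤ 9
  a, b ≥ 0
max z = 6a + 5b

s.t.
  2a + b + s1 = 6
  b + s2 = 13
  3a + 4b + s3 = 41
  4a + b + s4 = 10
  a + s5 = 9
  a, b, s1, s2, s3, s4, s5 ≥ 0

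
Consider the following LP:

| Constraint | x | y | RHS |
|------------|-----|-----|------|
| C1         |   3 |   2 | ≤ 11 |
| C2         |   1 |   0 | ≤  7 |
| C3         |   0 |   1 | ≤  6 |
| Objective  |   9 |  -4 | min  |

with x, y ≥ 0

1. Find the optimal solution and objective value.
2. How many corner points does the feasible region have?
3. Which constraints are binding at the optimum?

1. x = 0, y = 5.5, z = -22
2. 3
3. C1, x ≥ 0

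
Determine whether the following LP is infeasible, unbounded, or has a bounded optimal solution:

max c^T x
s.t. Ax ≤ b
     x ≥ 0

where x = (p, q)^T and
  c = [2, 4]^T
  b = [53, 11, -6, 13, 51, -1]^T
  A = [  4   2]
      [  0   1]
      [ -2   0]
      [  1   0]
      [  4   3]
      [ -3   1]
The point (4.5, 11) satisfies every constraint, so the LP is feasible; the constraints give p ≤ 13 and q ≤ 11, which with p, q ≥ 0 keep the feasible region inside a bounded box. A feasible, bounded LP attains a finite optimum at a vertex.

Evaluating z = 2p + 4q at each vertex:
  (3, 0): z = 6
  (12.75, 0): z = 25.5
  (4.5, 11): z = 53
  (4, 11): z = 52
  (3, 8): z = 38

Feasible with finite optimum z* = 53 at (4.5, 11).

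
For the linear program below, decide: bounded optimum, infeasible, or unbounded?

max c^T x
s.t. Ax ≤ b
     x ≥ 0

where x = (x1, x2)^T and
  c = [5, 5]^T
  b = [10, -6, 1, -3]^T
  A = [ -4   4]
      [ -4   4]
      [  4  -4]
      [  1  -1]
One constraint requires 4x1 - 4x2 ≤ 1, while the constraint -4x1 + 4x2 ≤ -6 is equivalent to 4x1 - 4x2 ≥ 6. Together they would need 6 ≤ 4x1 - 4x2 ≤ 1, which is impossible since 6 > 1. No point satisfies all constraints.

The feasible region is empty; the LP is infeasible.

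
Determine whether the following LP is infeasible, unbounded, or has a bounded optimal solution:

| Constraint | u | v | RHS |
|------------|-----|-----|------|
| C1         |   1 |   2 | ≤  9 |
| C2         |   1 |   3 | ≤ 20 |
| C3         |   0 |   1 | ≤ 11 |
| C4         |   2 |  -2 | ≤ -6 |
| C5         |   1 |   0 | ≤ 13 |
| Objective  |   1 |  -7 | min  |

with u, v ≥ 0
The point (0, 4.5) satisfies every constraint, so the LP is feasible; the constraints give u ≤ 13 and v ≤ 11, which with u, v ≥ 0 keep the feasible region inside a bounded box. A feasible, bounded LP attains a finite optimum at a vertex.

The LP has an optimal solution: (0, 4.5) with z = -31.5.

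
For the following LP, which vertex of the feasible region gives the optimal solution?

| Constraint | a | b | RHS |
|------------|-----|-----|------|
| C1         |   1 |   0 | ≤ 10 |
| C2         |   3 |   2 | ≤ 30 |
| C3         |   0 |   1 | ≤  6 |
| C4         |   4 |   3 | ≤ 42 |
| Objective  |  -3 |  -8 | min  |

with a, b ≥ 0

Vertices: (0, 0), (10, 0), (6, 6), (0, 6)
Evaluating z = -3a - 8b at each vertex:
  (0, 0): z = 0
  (10, 0): z = -30
  (6, 6): z = -66
  (0, 6): z = -48

The smallest value is z = -66, attained at (6, 6).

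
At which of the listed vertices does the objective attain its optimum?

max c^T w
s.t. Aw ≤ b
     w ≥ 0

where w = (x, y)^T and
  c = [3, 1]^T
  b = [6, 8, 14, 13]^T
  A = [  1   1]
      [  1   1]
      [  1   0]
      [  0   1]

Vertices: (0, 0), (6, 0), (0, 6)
Evaluating z = 3x + y at each vertex:
  (0, 0): z = 0
  (6, 0): z = 18
  (0, 6): z = 6

The largest value is z = 18, attained at (6, 0).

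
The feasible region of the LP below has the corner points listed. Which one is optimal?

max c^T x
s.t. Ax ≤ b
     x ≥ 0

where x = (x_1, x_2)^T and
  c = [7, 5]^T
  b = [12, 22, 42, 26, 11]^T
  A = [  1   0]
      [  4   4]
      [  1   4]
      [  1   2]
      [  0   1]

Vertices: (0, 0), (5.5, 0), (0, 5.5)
(5.5, 0) with z = 38.5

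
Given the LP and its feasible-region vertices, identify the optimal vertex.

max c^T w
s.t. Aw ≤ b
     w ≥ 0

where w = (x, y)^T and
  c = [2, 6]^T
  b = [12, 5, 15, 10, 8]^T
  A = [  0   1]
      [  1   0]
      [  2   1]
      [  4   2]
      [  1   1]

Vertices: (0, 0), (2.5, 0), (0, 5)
(0, 5) with z = 30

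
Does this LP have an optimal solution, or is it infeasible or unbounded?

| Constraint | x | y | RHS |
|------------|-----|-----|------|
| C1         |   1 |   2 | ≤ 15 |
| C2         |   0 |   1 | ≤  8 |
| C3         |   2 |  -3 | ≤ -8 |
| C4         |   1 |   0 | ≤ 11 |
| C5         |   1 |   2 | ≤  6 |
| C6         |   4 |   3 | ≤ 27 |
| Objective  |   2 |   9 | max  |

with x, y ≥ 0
The point (0, 3) satisfies every constraint, so the LP is feasible; the constraints give x ≤ 11 and y ≤ 8, which with x, y ≥ 0 keep the feasible region inside a bounded box. A feasible, bounded LP attains a finite optimum at a vertex.

The LP has an optimal solution: (0, 3) with z = 27.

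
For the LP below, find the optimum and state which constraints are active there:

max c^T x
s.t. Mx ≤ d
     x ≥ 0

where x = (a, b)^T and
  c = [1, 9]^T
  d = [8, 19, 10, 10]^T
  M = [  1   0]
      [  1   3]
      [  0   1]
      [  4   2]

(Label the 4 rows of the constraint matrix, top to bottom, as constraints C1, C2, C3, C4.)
Optimal: a = 0, b = 5
Slack at optimum:
  C1: slack = 8
  C2: slack = 4
  C3: slack = 5
  C4: slack = 0 (binding)
  a ≥ 0: a = 0 (binding)
  b ≥ 0: b = 5
Binding constraints: C4, a ≥ 0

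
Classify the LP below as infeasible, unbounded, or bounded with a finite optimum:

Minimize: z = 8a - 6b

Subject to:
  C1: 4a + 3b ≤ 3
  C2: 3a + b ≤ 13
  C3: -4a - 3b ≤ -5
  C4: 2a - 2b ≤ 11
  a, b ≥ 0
C1 requires 4a + 3b ≤ 3, while C3 (-4a - 3b ≤ -5) is equivalent to 4a + 3b ≥ 5. Together they would need 5 ≤ 4a + 3b ≤ 3, which is impossible since 5 > 3. No point satisfies all constraints.

The feasible region is empty; the LP is infeasible.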